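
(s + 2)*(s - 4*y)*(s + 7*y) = s^3 + 3*s^2*y + 2*s^2 - 28*s*y^2 + 6*s*y - 56*y^2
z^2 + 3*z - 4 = (z - 1)*(z + 4)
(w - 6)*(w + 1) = w^2 - 5*w - 6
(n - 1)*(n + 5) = n^2 + 4*n - 5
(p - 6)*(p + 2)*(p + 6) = p^3 + 2*p^2 - 36*p - 72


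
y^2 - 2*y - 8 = (y - 4)*(y + 2)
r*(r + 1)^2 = r^3 + 2*r^2 + r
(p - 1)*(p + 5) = p^2 + 4*p - 5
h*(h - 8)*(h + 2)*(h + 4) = h^4 - 2*h^3 - 40*h^2 - 64*h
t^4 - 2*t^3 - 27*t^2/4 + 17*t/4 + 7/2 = (t - 7/2)*(t - 1)*(t + 1/2)*(t + 2)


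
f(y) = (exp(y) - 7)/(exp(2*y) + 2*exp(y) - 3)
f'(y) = (exp(y) - 7)*(-2*exp(2*y) - 2*exp(y))/(exp(2*y) + 2*exp(y) - 3)^2 + exp(y)/(exp(2*y) + 2*exp(y) - 3)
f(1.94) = -0.00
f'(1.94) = 0.12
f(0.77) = -0.81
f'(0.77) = 2.21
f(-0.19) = 9.32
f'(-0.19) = 41.29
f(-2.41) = 2.46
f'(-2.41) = 0.14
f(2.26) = 0.02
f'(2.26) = 0.04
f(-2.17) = 2.50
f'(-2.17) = 0.19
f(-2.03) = 2.53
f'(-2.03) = 0.23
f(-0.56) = 4.20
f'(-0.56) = 4.55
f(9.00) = 0.00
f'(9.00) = 0.00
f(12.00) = 0.00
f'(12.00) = 0.00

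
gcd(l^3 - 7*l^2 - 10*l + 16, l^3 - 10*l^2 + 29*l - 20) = l - 1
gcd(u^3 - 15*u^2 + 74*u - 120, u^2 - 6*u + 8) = u - 4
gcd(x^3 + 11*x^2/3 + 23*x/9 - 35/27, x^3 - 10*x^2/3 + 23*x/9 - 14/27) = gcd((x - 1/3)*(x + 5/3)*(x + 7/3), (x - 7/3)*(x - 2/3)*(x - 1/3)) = x - 1/3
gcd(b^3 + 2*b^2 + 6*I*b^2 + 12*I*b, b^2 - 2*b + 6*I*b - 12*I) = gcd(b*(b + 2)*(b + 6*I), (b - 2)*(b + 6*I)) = b + 6*I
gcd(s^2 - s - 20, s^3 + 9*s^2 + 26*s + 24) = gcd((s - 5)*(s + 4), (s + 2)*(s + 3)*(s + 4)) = s + 4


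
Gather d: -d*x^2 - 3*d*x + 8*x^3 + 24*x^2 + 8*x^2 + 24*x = d*(-x^2 - 3*x) + 8*x^3 + 32*x^2 + 24*x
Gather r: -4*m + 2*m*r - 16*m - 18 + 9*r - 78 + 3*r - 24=-20*m + r*(2*m + 12) - 120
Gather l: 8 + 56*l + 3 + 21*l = 77*l + 11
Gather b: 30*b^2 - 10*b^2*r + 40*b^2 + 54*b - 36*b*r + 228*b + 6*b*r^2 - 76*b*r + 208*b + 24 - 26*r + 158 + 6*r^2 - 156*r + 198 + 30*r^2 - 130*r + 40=b^2*(70 - 10*r) + b*(6*r^2 - 112*r + 490) + 36*r^2 - 312*r + 420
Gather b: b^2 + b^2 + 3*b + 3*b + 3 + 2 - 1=2*b^2 + 6*b + 4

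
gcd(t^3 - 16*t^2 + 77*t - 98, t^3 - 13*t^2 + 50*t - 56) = t^2 - 9*t + 14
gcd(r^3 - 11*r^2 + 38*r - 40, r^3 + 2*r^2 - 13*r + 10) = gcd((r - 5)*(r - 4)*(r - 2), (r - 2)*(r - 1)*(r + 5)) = r - 2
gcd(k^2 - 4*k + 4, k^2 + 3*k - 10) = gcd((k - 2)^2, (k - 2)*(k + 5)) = k - 2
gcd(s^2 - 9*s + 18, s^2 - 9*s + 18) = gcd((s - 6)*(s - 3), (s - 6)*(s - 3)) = s^2 - 9*s + 18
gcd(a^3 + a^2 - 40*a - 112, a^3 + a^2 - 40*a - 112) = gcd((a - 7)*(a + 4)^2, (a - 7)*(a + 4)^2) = a^3 + a^2 - 40*a - 112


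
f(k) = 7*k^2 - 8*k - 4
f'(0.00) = -8.00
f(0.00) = -4.00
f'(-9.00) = -134.00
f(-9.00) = 635.00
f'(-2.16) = -38.24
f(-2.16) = 45.94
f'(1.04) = 6.56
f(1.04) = -4.75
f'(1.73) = 16.22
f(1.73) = 3.11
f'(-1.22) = -25.08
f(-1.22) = 16.18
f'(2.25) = 23.50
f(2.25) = 13.44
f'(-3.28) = -53.92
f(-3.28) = 97.55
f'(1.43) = 12.02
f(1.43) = -1.13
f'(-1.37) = -27.18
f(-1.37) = 20.10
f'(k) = 14*k - 8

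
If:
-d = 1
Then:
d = -1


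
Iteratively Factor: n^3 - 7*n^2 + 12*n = (n)*(n^2 - 7*n + 12) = n*(n - 4)*(n - 3)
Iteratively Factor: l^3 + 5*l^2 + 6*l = (l)*(l^2 + 5*l + 6) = l*(l + 2)*(l + 3)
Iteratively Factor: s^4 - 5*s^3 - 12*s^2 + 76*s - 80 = (s - 5)*(s^3 - 12*s + 16) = (s - 5)*(s - 2)*(s^2 + 2*s - 8) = (s - 5)*(s - 2)^2*(s + 4)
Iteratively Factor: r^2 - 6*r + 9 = (r - 3)*(r - 3)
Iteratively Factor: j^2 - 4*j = (j - 4)*(j)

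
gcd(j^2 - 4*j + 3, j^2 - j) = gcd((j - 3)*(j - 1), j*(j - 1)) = j - 1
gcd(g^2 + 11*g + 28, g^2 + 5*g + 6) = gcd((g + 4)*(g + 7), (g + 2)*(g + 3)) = 1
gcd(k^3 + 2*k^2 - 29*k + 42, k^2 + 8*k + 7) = k + 7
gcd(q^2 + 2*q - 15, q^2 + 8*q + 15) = q + 5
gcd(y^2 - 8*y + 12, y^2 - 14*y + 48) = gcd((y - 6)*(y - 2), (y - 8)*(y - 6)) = y - 6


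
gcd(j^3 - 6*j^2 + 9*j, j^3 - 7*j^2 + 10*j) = j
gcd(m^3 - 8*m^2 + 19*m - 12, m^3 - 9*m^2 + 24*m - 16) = m^2 - 5*m + 4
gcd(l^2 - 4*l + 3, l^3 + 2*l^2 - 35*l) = 1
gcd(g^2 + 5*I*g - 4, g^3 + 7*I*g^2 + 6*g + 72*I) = g + 4*I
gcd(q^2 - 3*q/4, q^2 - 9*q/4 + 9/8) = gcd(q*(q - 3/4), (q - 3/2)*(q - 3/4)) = q - 3/4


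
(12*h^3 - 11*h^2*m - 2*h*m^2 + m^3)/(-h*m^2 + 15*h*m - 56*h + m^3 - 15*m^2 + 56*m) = (-12*h^2 - h*m + m^2)/(m^2 - 15*m + 56)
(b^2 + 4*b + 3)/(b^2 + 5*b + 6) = (b + 1)/(b + 2)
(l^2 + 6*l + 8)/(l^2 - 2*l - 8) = (l + 4)/(l - 4)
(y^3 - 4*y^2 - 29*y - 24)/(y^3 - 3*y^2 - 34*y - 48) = (y + 1)/(y + 2)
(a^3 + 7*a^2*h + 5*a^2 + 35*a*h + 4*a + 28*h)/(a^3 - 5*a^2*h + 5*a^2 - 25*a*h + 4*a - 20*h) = (a + 7*h)/(a - 5*h)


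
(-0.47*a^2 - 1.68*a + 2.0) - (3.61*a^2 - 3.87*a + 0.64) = -4.08*a^2 + 2.19*a + 1.36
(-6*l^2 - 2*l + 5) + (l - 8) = -6*l^2 - l - 3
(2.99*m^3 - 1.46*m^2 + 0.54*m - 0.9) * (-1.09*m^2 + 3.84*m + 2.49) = -3.2591*m^5 + 13.073*m^4 + 1.2501*m^3 - 0.5808*m^2 - 2.1114*m - 2.241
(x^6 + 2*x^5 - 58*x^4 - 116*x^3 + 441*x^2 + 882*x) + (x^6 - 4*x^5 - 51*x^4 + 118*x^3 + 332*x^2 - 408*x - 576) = 2*x^6 - 2*x^5 - 109*x^4 + 2*x^3 + 773*x^2 + 474*x - 576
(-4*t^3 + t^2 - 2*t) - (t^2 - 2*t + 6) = -4*t^3 - 6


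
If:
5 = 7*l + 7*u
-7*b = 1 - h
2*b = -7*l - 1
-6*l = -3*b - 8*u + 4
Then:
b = -26/49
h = -19/7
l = 3/343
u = 242/343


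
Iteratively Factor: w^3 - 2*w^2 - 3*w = (w)*(w^2 - 2*w - 3) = w*(w - 3)*(w + 1)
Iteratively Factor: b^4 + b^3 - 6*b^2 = (b)*(b^3 + b^2 - 6*b) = b^2*(b^2 + b - 6) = b^2*(b - 2)*(b + 3)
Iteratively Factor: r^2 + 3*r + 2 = (r + 2)*(r + 1)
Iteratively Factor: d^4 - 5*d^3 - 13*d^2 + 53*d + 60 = (d - 5)*(d^3 - 13*d - 12) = (d - 5)*(d - 4)*(d^2 + 4*d + 3) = (d - 5)*(d - 4)*(d + 3)*(d + 1)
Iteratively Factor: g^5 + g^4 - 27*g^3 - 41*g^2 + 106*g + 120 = (g + 3)*(g^4 - 2*g^3 - 21*g^2 + 22*g + 40) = (g + 3)*(g + 4)*(g^3 - 6*g^2 + 3*g + 10) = (g - 5)*(g + 3)*(g + 4)*(g^2 - g - 2) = (g - 5)*(g + 1)*(g + 3)*(g + 4)*(g - 2)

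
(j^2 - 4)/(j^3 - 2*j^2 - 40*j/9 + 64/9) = 9*(j - 2)/(9*j^2 - 36*j + 32)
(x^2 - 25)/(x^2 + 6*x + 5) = (x - 5)/(x + 1)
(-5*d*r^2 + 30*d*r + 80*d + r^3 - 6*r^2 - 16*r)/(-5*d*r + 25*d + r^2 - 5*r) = (r^2 - 6*r - 16)/(r - 5)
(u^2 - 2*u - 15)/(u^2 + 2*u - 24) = (u^2 - 2*u - 15)/(u^2 + 2*u - 24)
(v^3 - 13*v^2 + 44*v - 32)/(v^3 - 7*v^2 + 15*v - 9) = (v^2 - 12*v + 32)/(v^2 - 6*v + 9)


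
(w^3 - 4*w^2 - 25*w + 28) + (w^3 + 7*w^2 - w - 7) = 2*w^3 + 3*w^2 - 26*w + 21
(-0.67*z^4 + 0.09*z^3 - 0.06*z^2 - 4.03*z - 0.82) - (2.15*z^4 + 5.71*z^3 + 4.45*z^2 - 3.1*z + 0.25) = -2.82*z^4 - 5.62*z^3 - 4.51*z^2 - 0.93*z - 1.07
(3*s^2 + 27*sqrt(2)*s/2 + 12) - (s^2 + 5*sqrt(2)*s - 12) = 2*s^2 + 17*sqrt(2)*s/2 + 24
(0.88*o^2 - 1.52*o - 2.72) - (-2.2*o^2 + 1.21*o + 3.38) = 3.08*o^2 - 2.73*o - 6.1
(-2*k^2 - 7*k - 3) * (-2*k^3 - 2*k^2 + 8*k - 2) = 4*k^5 + 18*k^4 + 4*k^3 - 46*k^2 - 10*k + 6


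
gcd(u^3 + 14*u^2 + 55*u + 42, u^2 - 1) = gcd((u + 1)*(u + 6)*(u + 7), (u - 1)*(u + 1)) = u + 1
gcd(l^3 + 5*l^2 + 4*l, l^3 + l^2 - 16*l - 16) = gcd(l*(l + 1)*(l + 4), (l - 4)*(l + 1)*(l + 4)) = l^2 + 5*l + 4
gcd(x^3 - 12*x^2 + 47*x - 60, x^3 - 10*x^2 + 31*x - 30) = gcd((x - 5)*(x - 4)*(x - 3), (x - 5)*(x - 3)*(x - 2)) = x^2 - 8*x + 15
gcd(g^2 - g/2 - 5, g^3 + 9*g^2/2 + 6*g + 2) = g + 2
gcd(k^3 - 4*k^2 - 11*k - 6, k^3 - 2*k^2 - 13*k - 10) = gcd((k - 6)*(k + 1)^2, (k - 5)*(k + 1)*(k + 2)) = k + 1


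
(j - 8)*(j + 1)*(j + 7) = j^3 - 57*j - 56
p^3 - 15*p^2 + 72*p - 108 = (p - 6)^2*(p - 3)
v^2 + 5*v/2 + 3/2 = (v + 1)*(v + 3/2)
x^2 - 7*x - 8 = (x - 8)*(x + 1)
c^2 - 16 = (c - 4)*(c + 4)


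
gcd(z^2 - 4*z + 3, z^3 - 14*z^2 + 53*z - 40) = z - 1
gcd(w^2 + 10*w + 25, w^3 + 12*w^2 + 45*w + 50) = w^2 + 10*w + 25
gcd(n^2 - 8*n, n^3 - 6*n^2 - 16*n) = n^2 - 8*n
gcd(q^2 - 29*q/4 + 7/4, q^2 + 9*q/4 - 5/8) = q - 1/4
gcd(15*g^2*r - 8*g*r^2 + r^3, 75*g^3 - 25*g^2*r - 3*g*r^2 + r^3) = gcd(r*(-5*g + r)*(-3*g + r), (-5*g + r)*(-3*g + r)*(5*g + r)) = 15*g^2 - 8*g*r + r^2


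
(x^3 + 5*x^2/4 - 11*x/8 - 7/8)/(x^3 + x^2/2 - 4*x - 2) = (4*x^2 + 3*x - 7)/(4*(x^2 - 4))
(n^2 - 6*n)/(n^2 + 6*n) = (n - 6)/(n + 6)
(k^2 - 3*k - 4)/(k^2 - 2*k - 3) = (k - 4)/(k - 3)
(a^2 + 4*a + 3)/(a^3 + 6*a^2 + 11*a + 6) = 1/(a + 2)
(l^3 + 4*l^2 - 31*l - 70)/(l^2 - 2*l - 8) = (l^2 + 2*l - 35)/(l - 4)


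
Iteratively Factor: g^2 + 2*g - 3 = (g + 3)*(g - 1)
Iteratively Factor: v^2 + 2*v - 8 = (v + 4)*(v - 2)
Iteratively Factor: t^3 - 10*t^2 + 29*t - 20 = (t - 4)*(t^2 - 6*t + 5) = (t - 4)*(t - 1)*(t - 5)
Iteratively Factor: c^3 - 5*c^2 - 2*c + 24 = (c - 4)*(c^2 - c - 6) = (c - 4)*(c - 3)*(c + 2)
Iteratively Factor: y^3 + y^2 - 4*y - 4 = (y + 2)*(y^2 - y - 2) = (y - 2)*(y + 2)*(y + 1)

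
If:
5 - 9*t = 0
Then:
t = 5/9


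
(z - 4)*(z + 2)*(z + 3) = z^3 + z^2 - 14*z - 24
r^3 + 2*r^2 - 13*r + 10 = (r - 2)*(r - 1)*(r + 5)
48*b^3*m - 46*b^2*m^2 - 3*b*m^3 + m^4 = m*(-8*b + m)*(-b + m)*(6*b + m)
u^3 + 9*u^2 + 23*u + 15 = (u + 1)*(u + 3)*(u + 5)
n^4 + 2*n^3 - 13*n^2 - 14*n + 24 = (n - 3)*(n - 1)*(n + 2)*(n + 4)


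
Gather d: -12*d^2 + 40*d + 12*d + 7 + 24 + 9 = -12*d^2 + 52*d + 40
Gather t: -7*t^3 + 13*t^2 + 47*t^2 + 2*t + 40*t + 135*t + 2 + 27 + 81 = -7*t^3 + 60*t^2 + 177*t + 110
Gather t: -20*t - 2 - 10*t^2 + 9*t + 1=-10*t^2 - 11*t - 1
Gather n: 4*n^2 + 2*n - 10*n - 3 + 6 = 4*n^2 - 8*n + 3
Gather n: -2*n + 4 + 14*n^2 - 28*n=14*n^2 - 30*n + 4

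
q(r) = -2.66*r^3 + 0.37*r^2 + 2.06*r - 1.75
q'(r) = -7.98*r^2 + 0.74*r + 2.06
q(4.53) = -232.10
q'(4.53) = -158.34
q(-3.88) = 151.20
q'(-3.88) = -120.95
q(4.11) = -171.71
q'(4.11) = -129.70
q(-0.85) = -1.60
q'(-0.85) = -4.33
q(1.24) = -3.70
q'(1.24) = -9.29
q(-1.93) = 14.78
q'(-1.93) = -29.09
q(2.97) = -62.05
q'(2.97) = -66.13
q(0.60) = -0.96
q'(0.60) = -0.37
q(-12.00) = 4623.29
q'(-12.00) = -1155.94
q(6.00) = -550.63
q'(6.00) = -280.78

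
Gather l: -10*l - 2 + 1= -10*l - 1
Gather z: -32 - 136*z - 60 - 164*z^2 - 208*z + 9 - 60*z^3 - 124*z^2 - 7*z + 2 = -60*z^3 - 288*z^2 - 351*z - 81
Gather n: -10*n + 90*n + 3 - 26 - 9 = 80*n - 32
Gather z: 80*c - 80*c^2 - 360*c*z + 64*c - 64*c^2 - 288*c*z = -144*c^2 - 648*c*z + 144*c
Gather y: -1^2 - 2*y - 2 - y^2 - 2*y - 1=-y^2 - 4*y - 4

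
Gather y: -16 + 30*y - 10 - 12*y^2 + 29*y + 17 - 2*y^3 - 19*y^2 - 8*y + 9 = -2*y^3 - 31*y^2 + 51*y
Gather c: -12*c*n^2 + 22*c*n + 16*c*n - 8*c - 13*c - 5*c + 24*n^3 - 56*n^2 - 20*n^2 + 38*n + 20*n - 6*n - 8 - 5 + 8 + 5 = c*(-12*n^2 + 38*n - 26) + 24*n^3 - 76*n^2 + 52*n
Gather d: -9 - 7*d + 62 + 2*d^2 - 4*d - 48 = 2*d^2 - 11*d + 5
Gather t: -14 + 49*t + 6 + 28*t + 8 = 77*t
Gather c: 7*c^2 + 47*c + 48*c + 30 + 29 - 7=7*c^2 + 95*c + 52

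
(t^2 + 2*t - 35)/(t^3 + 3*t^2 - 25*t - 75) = (t + 7)/(t^2 + 8*t + 15)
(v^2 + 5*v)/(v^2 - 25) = v/(v - 5)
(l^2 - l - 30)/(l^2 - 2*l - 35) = (l - 6)/(l - 7)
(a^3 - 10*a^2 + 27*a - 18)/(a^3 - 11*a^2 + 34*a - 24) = (a - 3)/(a - 4)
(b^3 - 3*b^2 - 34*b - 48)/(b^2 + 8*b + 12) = (b^2 - 5*b - 24)/(b + 6)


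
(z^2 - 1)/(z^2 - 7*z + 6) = (z + 1)/(z - 6)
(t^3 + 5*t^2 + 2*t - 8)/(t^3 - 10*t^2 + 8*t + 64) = (t^2 + 3*t - 4)/(t^2 - 12*t + 32)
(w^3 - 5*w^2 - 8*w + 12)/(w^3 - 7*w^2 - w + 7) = (w^2 - 4*w - 12)/(w^2 - 6*w - 7)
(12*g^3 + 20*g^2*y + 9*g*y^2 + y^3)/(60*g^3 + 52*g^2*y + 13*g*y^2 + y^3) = (g + y)/(5*g + y)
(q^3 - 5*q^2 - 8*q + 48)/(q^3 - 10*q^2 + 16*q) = (q^3 - 5*q^2 - 8*q + 48)/(q*(q^2 - 10*q + 16))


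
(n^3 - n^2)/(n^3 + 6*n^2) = (n - 1)/(n + 6)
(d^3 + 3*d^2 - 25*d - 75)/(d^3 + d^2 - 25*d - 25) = (d + 3)/(d + 1)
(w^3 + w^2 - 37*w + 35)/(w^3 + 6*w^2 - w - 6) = (w^2 + 2*w - 35)/(w^2 + 7*w + 6)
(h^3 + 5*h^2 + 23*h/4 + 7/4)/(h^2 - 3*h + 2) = (4*h^3 + 20*h^2 + 23*h + 7)/(4*(h^2 - 3*h + 2))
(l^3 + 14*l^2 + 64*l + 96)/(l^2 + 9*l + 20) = (l^2 + 10*l + 24)/(l + 5)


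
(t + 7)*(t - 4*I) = t^2 + 7*t - 4*I*t - 28*I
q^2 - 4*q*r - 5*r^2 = (q - 5*r)*(q + r)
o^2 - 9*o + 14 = (o - 7)*(o - 2)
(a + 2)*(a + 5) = a^2 + 7*a + 10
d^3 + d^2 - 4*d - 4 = (d - 2)*(d + 1)*(d + 2)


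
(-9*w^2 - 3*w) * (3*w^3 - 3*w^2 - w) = -27*w^5 + 18*w^4 + 18*w^3 + 3*w^2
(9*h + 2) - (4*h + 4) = 5*h - 2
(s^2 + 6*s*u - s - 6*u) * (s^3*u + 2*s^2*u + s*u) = s^5*u + 6*s^4*u^2 + s^4*u + 6*s^3*u^2 - s^3*u - 6*s^2*u^2 - s^2*u - 6*s*u^2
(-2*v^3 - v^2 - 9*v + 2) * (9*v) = -18*v^4 - 9*v^3 - 81*v^2 + 18*v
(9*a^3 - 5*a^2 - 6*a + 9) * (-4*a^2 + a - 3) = -36*a^5 + 29*a^4 - 8*a^3 - 27*a^2 + 27*a - 27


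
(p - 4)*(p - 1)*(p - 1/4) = p^3 - 21*p^2/4 + 21*p/4 - 1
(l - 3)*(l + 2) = l^2 - l - 6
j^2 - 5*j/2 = j*(j - 5/2)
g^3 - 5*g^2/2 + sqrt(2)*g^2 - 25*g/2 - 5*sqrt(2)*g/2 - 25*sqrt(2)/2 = (g - 5)*(g + 5/2)*(g + sqrt(2))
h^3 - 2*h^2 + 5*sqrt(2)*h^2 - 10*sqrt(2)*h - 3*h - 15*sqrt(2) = (h - 3)*(h + 1)*(h + 5*sqrt(2))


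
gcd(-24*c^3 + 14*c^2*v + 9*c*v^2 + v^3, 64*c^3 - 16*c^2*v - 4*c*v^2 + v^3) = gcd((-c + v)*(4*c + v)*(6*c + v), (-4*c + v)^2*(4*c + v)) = 4*c + v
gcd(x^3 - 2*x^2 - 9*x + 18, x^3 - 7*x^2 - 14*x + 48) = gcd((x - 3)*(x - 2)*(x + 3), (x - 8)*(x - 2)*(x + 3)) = x^2 + x - 6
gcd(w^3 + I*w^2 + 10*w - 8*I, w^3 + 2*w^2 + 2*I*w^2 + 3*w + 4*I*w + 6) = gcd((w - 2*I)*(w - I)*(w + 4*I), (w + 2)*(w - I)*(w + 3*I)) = w - I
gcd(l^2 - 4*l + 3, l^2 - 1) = l - 1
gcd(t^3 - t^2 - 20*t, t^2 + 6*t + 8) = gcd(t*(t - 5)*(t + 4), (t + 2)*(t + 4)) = t + 4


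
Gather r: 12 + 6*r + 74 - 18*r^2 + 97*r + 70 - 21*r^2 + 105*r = -39*r^2 + 208*r + 156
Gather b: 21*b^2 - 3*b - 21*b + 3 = 21*b^2 - 24*b + 3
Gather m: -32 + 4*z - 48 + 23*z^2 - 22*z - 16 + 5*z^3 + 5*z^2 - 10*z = 5*z^3 + 28*z^2 - 28*z - 96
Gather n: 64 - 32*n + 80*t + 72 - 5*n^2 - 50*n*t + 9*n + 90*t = -5*n^2 + n*(-50*t - 23) + 170*t + 136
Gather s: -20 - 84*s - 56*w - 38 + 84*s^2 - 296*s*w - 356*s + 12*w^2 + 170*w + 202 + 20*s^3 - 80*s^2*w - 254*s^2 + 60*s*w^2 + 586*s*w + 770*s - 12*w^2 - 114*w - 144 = 20*s^3 + s^2*(-80*w - 170) + s*(60*w^2 + 290*w + 330)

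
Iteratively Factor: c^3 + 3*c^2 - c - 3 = (c + 3)*(c^2 - 1) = (c + 1)*(c + 3)*(c - 1)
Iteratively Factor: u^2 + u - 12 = (u - 3)*(u + 4)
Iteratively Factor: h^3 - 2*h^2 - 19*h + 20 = (h + 4)*(h^2 - 6*h + 5) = (h - 5)*(h + 4)*(h - 1)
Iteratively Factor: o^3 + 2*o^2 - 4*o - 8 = (o + 2)*(o^2 - 4) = (o + 2)^2*(o - 2)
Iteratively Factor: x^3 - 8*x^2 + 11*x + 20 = (x + 1)*(x^2 - 9*x + 20) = (x - 5)*(x + 1)*(x - 4)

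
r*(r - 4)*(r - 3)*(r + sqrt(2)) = r^4 - 7*r^3 + sqrt(2)*r^3 - 7*sqrt(2)*r^2 + 12*r^2 + 12*sqrt(2)*r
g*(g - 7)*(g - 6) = g^3 - 13*g^2 + 42*g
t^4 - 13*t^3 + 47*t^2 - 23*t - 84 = (t - 7)*(t - 4)*(t - 3)*(t + 1)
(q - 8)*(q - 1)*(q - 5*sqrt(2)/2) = q^3 - 9*q^2 - 5*sqrt(2)*q^2/2 + 8*q + 45*sqrt(2)*q/2 - 20*sqrt(2)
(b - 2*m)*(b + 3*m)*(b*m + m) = b^3*m + b^2*m^2 + b^2*m - 6*b*m^3 + b*m^2 - 6*m^3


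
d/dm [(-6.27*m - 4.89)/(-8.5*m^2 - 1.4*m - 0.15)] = (53.295*m^2 + 8.778*m - (6.27*m + 4.89)*(17.0*m + 1.4) + 0.9405)/(8.5*m^2 + 1.4*m + 0.15)^2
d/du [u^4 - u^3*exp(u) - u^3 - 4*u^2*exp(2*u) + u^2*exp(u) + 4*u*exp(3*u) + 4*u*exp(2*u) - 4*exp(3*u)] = -u^3*exp(u) + 4*u^3 - 8*u^2*exp(2*u) - 2*u^2*exp(u) - 3*u^2 + 12*u*exp(3*u) + 2*u*exp(u) - 8*exp(3*u) + 4*exp(2*u)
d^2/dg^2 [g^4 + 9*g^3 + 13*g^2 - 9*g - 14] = 12*g^2 + 54*g + 26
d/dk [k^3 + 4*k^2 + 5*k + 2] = 3*k^2 + 8*k + 5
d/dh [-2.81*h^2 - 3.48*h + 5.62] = -5.62*h - 3.48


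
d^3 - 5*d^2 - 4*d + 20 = (d - 5)*(d - 2)*(d + 2)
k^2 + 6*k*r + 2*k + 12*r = (k + 2)*(k + 6*r)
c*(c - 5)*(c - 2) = c^3 - 7*c^2 + 10*c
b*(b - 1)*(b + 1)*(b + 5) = b^4 + 5*b^3 - b^2 - 5*b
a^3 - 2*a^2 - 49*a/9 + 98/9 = (a - 7/3)*(a - 2)*(a + 7/3)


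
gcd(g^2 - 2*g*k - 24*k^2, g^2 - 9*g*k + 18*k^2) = g - 6*k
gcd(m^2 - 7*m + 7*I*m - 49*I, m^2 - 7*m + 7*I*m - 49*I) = m^2 + m*(-7 + 7*I) - 49*I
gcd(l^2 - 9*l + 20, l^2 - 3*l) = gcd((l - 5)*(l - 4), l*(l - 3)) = 1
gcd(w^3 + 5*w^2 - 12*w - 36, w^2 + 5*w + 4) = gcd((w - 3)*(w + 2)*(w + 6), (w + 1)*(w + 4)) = 1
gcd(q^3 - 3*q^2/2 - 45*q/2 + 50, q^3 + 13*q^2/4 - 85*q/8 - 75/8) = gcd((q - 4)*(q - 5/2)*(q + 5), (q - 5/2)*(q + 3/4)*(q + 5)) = q^2 + 5*q/2 - 25/2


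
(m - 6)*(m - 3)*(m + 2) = m^3 - 7*m^2 + 36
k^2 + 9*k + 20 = (k + 4)*(k + 5)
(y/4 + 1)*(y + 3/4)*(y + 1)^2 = y^4/4 + 27*y^3/16 + 27*y^2/8 + 43*y/16 + 3/4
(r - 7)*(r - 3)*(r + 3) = r^3 - 7*r^2 - 9*r + 63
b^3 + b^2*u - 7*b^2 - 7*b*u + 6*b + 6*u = (b - 6)*(b - 1)*(b + u)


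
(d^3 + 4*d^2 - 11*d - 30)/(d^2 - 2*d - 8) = (d^2 + 2*d - 15)/(d - 4)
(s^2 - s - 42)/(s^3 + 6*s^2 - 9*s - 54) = (s - 7)/(s^2 - 9)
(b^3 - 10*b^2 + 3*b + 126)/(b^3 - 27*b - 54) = (b - 7)/(b + 3)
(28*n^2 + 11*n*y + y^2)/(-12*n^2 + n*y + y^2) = (7*n + y)/(-3*n + y)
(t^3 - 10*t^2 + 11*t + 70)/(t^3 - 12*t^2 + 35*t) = (t + 2)/t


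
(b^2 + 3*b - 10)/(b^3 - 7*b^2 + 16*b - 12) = (b + 5)/(b^2 - 5*b + 6)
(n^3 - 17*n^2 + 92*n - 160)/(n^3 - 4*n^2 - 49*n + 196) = (n^2 - 13*n + 40)/(n^2 - 49)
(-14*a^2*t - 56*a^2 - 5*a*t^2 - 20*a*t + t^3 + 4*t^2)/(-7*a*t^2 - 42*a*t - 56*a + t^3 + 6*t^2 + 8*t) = (2*a + t)/(t + 2)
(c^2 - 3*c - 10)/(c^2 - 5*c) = (c + 2)/c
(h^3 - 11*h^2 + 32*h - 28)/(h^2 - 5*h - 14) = (h^2 - 4*h + 4)/(h + 2)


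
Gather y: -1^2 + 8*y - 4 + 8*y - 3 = 16*y - 8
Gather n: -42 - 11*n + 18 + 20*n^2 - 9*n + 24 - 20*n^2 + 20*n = 0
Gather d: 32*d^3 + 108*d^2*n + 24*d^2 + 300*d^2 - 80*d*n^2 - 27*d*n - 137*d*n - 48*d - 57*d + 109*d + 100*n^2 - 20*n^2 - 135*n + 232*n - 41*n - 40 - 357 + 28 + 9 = 32*d^3 + d^2*(108*n + 324) + d*(-80*n^2 - 164*n + 4) + 80*n^2 + 56*n - 360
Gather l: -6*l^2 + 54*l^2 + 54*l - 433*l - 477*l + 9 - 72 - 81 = 48*l^2 - 856*l - 144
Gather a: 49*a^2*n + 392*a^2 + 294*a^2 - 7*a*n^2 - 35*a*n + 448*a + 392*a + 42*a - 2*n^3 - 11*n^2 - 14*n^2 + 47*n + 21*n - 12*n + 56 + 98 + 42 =a^2*(49*n + 686) + a*(-7*n^2 - 35*n + 882) - 2*n^3 - 25*n^2 + 56*n + 196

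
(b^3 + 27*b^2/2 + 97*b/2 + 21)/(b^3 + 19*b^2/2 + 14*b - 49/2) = (2*b^2 + 13*b + 6)/(2*b^2 + 5*b - 7)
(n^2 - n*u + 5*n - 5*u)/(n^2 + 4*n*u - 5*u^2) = (n + 5)/(n + 5*u)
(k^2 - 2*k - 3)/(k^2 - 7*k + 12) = (k + 1)/(k - 4)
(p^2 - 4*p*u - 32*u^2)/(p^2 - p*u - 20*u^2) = (p - 8*u)/(p - 5*u)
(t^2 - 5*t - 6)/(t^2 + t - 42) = (t + 1)/(t + 7)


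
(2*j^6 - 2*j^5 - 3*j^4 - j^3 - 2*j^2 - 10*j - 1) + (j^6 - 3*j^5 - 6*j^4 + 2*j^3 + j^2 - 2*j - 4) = 3*j^6 - 5*j^5 - 9*j^4 + j^3 - j^2 - 12*j - 5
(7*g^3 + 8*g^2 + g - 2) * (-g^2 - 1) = -7*g^5 - 8*g^4 - 8*g^3 - 6*g^2 - g + 2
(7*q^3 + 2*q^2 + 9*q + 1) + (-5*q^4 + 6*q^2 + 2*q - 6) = -5*q^4 + 7*q^3 + 8*q^2 + 11*q - 5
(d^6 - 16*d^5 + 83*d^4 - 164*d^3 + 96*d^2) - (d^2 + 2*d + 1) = d^6 - 16*d^5 + 83*d^4 - 164*d^3 + 95*d^2 - 2*d - 1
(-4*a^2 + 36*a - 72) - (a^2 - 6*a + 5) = -5*a^2 + 42*a - 77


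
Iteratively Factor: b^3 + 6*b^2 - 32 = (b + 4)*(b^2 + 2*b - 8) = (b + 4)^2*(b - 2)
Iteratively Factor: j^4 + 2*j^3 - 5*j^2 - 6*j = (j + 3)*(j^3 - j^2 - 2*j) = (j - 2)*(j + 3)*(j^2 + j) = j*(j - 2)*(j + 3)*(j + 1)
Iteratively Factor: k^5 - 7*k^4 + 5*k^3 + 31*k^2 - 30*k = (k - 1)*(k^4 - 6*k^3 - k^2 + 30*k) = (k - 3)*(k - 1)*(k^3 - 3*k^2 - 10*k) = (k - 5)*(k - 3)*(k - 1)*(k^2 + 2*k) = k*(k - 5)*(k - 3)*(k - 1)*(k + 2)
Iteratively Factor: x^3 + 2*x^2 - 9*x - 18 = (x + 3)*(x^2 - x - 6) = (x - 3)*(x + 3)*(x + 2)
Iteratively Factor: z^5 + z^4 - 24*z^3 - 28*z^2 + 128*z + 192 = (z - 4)*(z^4 + 5*z^3 - 4*z^2 - 44*z - 48) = (z - 4)*(z + 4)*(z^3 + z^2 - 8*z - 12) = (z - 4)*(z + 2)*(z + 4)*(z^2 - z - 6) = (z - 4)*(z + 2)^2*(z + 4)*(z - 3)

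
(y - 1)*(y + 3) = y^2 + 2*y - 3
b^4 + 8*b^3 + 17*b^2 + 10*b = b*(b + 1)*(b + 2)*(b + 5)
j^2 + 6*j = j*(j + 6)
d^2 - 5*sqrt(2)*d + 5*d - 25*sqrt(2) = (d + 5)*(d - 5*sqrt(2))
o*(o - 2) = o^2 - 2*o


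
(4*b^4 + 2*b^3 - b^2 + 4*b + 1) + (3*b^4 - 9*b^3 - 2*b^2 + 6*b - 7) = 7*b^4 - 7*b^3 - 3*b^2 + 10*b - 6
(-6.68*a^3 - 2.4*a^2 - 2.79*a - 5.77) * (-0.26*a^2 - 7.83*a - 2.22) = 1.7368*a^5 + 52.9284*a^4 + 34.347*a^3 + 28.6739*a^2 + 51.3729*a + 12.8094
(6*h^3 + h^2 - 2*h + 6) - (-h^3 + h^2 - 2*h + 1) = 7*h^3 + 5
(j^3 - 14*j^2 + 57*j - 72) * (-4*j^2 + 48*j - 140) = -4*j^5 + 104*j^4 - 1040*j^3 + 4984*j^2 - 11436*j + 10080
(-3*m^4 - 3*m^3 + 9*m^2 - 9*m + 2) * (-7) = 21*m^4 + 21*m^3 - 63*m^2 + 63*m - 14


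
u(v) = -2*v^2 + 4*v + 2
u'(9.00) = -32.00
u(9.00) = -124.00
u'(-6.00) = 28.00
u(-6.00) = -94.00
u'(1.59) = -2.36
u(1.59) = 3.30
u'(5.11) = -16.44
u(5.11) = -29.78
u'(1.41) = -1.64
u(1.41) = 3.66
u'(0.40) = 2.40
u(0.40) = 3.28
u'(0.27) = 2.92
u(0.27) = 2.93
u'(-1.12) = 8.48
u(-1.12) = -4.99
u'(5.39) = -17.56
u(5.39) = -34.54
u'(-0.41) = 5.64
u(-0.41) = 0.02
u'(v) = 4 - 4*v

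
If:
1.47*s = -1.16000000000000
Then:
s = -0.79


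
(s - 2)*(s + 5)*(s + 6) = s^3 + 9*s^2 + 8*s - 60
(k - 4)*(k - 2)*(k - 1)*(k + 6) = k^4 - k^3 - 28*k^2 + 76*k - 48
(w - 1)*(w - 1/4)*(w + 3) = w^3 + 7*w^2/4 - 7*w/2 + 3/4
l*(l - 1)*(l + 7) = l^3 + 6*l^2 - 7*l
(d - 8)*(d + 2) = d^2 - 6*d - 16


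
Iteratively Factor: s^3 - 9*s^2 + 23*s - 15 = (s - 1)*(s^2 - 8*s + 15) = (s - 5)*(s - 1)*(s - 3)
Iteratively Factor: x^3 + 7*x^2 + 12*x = (x + 3)*(x^2 + 4*x) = (x + 3)*(x + 4)*(x)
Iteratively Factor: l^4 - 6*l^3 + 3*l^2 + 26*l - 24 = (l - 1)*(l^3 - 5*l^2 - 2*l + 24) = (l - 3)*(l - 1)*(l^2 - 2*l - 8) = (l - 3)*(l - 1)*(l + 2)*(l - 4)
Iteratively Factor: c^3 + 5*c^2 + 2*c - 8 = (c + 4)*(c^2 + c - 2) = (c + 2)*(c + 4)*(c - 1)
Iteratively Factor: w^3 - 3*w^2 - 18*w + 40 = (w - 5)*(w^2 + 2*w - 8) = (w - 5)*(w + 4)*(w - 2)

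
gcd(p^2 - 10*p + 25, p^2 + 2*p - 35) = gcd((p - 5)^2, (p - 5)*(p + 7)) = p - 5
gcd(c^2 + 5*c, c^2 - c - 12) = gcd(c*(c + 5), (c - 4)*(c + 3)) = 1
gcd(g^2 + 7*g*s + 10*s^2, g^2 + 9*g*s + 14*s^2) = g + 2*s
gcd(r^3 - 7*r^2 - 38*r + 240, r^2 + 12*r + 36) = r + 6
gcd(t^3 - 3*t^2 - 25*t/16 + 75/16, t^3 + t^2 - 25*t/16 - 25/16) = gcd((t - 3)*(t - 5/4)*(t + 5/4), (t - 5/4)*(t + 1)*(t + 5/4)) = t^2 - 25/16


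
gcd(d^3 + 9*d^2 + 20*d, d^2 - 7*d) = d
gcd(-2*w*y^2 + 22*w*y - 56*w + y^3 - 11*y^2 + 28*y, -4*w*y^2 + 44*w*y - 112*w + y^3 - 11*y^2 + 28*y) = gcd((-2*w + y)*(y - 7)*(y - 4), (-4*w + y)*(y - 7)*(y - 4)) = y^2 - 11*y + 28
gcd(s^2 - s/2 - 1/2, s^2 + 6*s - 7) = s - 1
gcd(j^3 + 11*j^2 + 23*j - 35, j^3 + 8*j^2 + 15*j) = j + 5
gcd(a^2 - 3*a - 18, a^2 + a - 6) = a + 3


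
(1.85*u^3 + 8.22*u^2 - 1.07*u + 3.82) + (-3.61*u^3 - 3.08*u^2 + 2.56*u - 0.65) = -1.76*u^3 + 5.14*u^2 + 1.49*u + 3.17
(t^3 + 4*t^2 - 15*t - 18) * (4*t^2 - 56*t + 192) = 4*t^5 - 40*t^4 - 92*t^3 + 1536*t^2 - 1872*t - 3456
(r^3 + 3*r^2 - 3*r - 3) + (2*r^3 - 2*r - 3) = 3*r^3 + 3*r^2 - 5*r - 6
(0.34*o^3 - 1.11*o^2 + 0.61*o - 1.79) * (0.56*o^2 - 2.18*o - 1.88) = 0.1904*o^5 - 1.3628*o^4 + 2.1222*o^3 - 0.2454*o^2 + 2.7554*o + 3.3652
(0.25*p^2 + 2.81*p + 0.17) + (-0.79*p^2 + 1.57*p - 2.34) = -0.54*p^2 + 4.38*p - 2.17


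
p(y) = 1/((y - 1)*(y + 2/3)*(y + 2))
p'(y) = -1/((y - 1)*(y + 2/3)*(y + 2)^2) - 1/((y - 1)*(y + 2/3)^2*(y + 2)) - 1/((y - 1)^2*(y + 2/3)*(y + 2))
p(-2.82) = -0.15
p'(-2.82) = -0.29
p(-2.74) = -0.17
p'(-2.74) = -0.37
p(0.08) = -0.70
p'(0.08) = 0.51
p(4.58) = 0.01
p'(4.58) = -0.01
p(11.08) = 0.00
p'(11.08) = -0.00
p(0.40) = -0.65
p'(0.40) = -0.20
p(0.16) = -0.67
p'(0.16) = 0.32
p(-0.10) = -0.84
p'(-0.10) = 1.17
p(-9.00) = 0.00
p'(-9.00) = 0.00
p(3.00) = 0.03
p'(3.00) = -0.03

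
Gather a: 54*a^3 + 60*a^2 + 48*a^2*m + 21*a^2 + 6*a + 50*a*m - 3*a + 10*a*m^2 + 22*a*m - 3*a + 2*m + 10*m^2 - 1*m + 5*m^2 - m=54*a^3 + a^2*(48*m + 81) + a*(10*m^2 + 72*m) + 15*m^2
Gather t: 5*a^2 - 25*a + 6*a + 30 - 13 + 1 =5*a^2 - 19*a + 18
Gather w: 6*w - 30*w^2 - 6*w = -30*w^2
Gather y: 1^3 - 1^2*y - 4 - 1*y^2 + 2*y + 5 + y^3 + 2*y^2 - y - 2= y^3 + y^2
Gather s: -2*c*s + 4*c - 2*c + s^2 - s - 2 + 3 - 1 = 2*c + s^2 + s*(-2*c - 1)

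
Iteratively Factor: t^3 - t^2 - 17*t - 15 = (t + 3)*(t^2 - 4*t - 5) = (t - 5)*(t + 3)*(t + 1)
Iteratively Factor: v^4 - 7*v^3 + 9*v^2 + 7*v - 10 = (v + 1)*(v^3 - 8*v^2 + 17*v - 10) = (v - 2)*(v + 1)*(v^2 - 6*v + 5) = (v - 2)*(v - 1)*(v + 1)*(v - 5)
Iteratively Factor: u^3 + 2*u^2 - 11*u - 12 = (u + 4)*(u^2 - 2*u - 3) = (u - 3)*(u + 4)*(u + 1)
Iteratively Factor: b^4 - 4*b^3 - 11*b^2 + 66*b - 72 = (b - 3)*(b^3 - b^2 - 14*b + 24) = (b - 3)^2*(b^2 + 2*b - 8) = (b - 3)^2*(b + 4)*(b - 2)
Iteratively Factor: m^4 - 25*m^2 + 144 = (m - 4)*(m^3 + 4*m^2 - 9*m - 36) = (m - 4)*(m - 3)*(m^2 + 7*m + 12) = (m - 4)*(m - 3)*(m + 4)*(m + 3)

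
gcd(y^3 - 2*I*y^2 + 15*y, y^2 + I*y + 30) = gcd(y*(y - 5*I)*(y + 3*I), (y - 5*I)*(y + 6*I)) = y - 5*I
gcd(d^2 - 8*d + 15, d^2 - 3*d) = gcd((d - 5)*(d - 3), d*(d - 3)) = d - 3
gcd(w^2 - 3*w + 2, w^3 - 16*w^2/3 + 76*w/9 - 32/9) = w - 2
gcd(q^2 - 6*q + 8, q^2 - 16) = q - 4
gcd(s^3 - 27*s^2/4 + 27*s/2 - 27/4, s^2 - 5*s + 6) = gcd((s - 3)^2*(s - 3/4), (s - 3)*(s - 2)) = s - 3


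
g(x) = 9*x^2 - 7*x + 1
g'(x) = 18*x - 7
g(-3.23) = 117.51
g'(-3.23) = -65.14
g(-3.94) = 168.29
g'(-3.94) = -77.92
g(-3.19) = 114.91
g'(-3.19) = -64.42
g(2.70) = 47.71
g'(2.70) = 41.60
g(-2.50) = 74.75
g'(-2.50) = -52.00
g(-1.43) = 29.41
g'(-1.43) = -32.74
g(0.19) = -0.01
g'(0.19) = -3.58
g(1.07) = 3.81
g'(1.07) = 12.26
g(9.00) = 667.00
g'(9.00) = 155.00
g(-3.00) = 103.00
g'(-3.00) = -61.00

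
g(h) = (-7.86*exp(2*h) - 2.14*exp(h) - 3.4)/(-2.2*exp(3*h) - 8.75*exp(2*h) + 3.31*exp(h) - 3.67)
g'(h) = (-15.72*exp(2*h) - 2.14*exp(h))/(-2.2*exp(3*h) - 8.75*exp(2*h) + 3.31*exp(h) - 3.67) + (-7.86*exp(2*h) - 2.14*exp(h) - 3.4)*(6.6*exp(3*h) + 17.5*exp(2*h) - 3.31*exp(h))/(-2.2*exp(3*h) - 8.75*exp(2*h) + 3.31*exp(h) - 3.67)^2 = (-17.292*exp(4*h) - 9.416*exp(3*h) - 67.1816*exp(2*h) - 1.8076*exp(h) + 19.1078)*exp(h)/(4.84*exp(6*h) + 38.5*exp(5*h) + 61.9985*exp(4*h) - 41.777*exp(3*h) + 75.1811*exp(2*h) - 24.2954*exp(h) + 13.4689)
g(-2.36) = 1.07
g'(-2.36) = 0.15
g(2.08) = 0.31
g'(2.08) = -0.23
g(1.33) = 0.53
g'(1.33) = -0.34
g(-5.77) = 0.93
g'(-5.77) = 0.00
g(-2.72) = 1.02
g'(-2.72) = 0.10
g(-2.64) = 1.03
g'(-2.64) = 0.11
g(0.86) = 0.71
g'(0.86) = -0.44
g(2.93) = 0.16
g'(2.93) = -0.14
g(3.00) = 0.15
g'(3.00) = -0.13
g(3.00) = 0.15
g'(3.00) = -0.13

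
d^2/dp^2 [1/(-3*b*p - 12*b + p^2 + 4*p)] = 2*(-3*b*p - 12*b + p^2 + 4*p - (-3*b + 2*p + 4)^2)/(3*b*p + 12*b - p^2 - 4*p)^3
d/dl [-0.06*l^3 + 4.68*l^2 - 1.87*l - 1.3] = -0.18*l^2 + 9.36*l - 1.87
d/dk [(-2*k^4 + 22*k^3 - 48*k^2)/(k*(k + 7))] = 4*(-k^3 - 5*k^2 + 77*k - 84)/(k^2 + 14*k + 49)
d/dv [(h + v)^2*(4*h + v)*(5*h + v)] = 49*h^3 + 78*h^2*v + 33*h*v^2 + 4*v^3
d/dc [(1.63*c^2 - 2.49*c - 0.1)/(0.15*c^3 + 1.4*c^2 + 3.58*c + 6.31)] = (-0.2445*c^4 + 0.747*c^3 + 9.3664*c^2 + 20.8506*c - 15.3539)/(0.0225*c^6 + 0.42*c^5 + 3.034*c^4 + 11.917*c^3 + 30.4844*c^2 + 45.1796*c + 39.8161)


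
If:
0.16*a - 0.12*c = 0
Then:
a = 0.75*c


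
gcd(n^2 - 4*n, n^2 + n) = n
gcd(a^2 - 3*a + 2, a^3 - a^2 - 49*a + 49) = a - 1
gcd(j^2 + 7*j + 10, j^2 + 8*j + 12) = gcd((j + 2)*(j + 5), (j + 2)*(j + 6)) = j + 2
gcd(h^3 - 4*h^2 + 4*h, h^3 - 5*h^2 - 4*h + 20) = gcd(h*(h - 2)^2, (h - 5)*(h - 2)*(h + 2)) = h - 2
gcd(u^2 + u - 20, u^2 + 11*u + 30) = u + 5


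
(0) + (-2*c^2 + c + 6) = -2*c^2 + c + 6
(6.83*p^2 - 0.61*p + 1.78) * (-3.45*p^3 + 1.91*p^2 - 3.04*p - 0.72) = -23.5635*p^5 + 15.1498*p^4 - 28.0693*p^3 + 0.3366*p^2 - 4.972*p - 1.2816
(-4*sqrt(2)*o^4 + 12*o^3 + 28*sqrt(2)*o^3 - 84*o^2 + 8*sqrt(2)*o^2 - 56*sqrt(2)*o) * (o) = -4*sqrt(2)*o^5 + 12*o^4 + 28*sqrt(2)*o^4 - 84*o^3 + 8*sqrt(2)*o^3 - 56*sqrt(2)*o^2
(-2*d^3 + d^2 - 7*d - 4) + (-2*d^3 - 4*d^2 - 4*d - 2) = -4*d^3 - 3*d^2 - 11*d - 6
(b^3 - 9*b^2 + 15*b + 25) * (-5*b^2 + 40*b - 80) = -5*b^5 + 85*b^4 - 515*b^3 + 1195*b^2 - 200*b - 2000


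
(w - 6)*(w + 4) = w^2 - 2*w - 24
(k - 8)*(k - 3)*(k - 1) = k^3 - 12*k^2 + 35*k - 24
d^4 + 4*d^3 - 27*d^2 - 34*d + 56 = (d - 4)*(d - 1)*(d + 2)*(d + 7)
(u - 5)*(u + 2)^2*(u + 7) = u^4 + 6*u^3 - 23*u^2 - 132*u - 140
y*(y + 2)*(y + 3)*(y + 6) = y^4 + 11*y^3 + 36*y^2 + 36*y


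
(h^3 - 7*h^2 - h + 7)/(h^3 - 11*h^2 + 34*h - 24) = (h^2 - 6*h - 7)/(h^2 - 10*h + 24)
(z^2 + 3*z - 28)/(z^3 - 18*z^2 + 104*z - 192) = (z + 7)/(z^2 - 14*z + 48)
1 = 1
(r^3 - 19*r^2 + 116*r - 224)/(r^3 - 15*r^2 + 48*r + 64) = (r^2 - 11*r + 28)/(r^2 - 7*r - 8)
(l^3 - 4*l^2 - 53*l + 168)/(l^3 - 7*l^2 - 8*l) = (l^2 + 4*l - 21)/(l*(l + 1))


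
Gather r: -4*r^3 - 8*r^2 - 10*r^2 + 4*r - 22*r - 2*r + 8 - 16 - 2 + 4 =-4*r^3 - 18*r^2 - 20*r - 6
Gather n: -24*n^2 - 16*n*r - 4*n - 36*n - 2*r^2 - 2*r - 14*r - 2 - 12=-24*n^2 + n*(-16*r - 40) - 2*r^2 - 16*r - 14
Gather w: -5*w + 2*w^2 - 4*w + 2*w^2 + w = 4*w^2 - 8*w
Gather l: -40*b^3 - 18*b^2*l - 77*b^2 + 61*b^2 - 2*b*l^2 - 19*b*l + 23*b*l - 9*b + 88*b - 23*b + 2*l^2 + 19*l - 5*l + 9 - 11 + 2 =-40*b^3 - 16*b^2 + 56*b + l^2*(2 - 2*b) + l*(-18*b^2 + 4*b + 14)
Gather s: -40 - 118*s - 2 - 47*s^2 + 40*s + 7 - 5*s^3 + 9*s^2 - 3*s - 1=-5*s^3 - 38*s^2 - 81*s - 36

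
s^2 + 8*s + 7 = (s + 1)*(s + 7)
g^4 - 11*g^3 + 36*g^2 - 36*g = g*(g - 6)*(g - 3)*(g - 2)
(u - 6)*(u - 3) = u^2 - 9*u + 18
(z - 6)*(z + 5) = z^2 - z - 30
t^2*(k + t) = k*t^2 + t^3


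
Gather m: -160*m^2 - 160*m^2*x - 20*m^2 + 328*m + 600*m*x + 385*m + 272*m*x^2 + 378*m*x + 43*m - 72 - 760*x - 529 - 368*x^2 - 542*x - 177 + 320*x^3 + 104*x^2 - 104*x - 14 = m^2*(-160*x - 180) + m*(272*x^2 + 978*x + 756) + 320*x^3 - 264*x^2 - 1406*x - 792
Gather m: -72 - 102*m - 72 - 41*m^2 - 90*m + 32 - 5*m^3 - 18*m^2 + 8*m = -5*m^3 - 59*m^2 - 184*m - 112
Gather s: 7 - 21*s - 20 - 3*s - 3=-24*s - 16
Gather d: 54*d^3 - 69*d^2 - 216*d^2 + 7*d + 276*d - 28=54*d^3 - 285*d^2 + 283*d - 28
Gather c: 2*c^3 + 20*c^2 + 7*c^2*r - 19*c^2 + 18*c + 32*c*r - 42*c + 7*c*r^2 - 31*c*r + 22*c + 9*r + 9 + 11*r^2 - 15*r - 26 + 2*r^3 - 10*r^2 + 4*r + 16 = 2*c^3 + c^2*(7*r + 1) + c*(7*r^2 + r - 2) + 2*r^3 + r^2 - 2*r - 1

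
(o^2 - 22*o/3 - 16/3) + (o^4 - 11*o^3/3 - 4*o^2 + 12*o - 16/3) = o^4 - 11*o^3/3 - 3*o^2 + 14*o/3 - 32/3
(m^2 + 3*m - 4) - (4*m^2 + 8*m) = -3*m^2 - 5*m - 4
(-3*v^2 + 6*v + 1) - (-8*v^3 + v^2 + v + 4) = 8*v^3 - 4*v^2 + 5*v - 3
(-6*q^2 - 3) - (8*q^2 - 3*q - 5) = -14*q^2 + 3*q + 2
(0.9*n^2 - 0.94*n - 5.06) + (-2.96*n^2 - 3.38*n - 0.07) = -2.06*n^2 - 4.32*n - 5.13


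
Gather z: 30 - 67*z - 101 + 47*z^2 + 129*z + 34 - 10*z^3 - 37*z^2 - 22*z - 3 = -10*z^3 + 10*z^2 + 40*z - 40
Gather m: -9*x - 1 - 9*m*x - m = m*(-9*x - 1) - 9*x - 1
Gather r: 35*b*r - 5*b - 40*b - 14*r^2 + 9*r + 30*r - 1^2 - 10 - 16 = -45*b - 14*r^2 + r*(35*b + 39) - 27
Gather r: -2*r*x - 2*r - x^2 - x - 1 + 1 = r*(-2*x - 2) - x^2 - x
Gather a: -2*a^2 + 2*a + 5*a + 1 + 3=-2*a^2 + 7*a + 4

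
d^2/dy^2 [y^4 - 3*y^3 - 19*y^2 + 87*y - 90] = 12*y^2 - 18*y - 38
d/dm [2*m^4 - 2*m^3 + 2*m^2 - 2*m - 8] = 8*m^3 - 6*m^2 + 4*m - 2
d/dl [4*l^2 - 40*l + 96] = 8*l - 40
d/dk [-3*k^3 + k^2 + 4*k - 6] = -9*k^2 + 2*k + 4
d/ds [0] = 0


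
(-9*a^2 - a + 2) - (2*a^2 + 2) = -11*a^2 - a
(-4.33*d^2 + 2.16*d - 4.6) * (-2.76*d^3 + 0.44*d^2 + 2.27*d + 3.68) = 11.9508*d^5 - 7.8668*d^4 + 3.8173*d^3 - 13.0552*d^2 - 2.4932*d - 16.928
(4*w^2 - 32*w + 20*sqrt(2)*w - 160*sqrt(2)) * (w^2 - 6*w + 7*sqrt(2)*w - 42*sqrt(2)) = 4*w^4 - 56*w^3 + 48*sqrt(2)*w^3 - 672*sqrt(2)*w^2 + 472*w^2 - 3920*w + 2304*sqrt(2)*w + 13440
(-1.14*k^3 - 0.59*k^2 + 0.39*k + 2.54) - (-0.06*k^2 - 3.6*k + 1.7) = -1.14*k^3 - 0.53*k^2 + 3.99*k + 0.84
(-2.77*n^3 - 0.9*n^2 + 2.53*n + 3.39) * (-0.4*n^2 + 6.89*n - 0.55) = 1.108*n^5 - 18.7253*n^4 - 5.6895*n^3 + 16.5707*n^2 + 21.9656*n - 1.8645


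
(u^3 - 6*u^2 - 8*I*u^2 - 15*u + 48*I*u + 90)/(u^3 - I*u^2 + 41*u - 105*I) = (u - 6)/(u + 7*I)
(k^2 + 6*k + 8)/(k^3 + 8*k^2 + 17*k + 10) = (k + 4)/(k^2 + 6*k + 5)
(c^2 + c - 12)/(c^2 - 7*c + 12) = (c + 4)/(c - 4)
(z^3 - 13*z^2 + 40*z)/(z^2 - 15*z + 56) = z*(z - 5)/(z - 7)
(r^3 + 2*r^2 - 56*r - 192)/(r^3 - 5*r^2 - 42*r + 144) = (r + 4)/(r - 3)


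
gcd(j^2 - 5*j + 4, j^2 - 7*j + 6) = j - 1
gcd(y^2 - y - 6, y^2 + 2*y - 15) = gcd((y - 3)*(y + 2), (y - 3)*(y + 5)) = y - 3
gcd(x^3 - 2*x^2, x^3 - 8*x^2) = x^2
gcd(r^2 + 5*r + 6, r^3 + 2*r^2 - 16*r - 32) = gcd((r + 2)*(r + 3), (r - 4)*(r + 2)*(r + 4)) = r + 2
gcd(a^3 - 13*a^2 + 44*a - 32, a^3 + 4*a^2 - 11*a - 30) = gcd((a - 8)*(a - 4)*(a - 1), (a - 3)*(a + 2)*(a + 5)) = 1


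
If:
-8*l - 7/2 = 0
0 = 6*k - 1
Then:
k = 1/6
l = -7/16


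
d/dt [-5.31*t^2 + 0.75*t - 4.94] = 0.75 - 10.62*t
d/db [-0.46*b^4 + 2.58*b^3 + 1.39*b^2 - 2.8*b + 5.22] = -1.84*b^3 + 7.74*b^2 + 2.78*b - 2.8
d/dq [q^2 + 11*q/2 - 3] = 2*q + 11/2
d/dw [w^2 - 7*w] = 2*w - 7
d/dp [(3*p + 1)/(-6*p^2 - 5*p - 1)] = 2/(4*p^2 + 4*p + 1)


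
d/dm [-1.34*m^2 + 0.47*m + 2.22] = 0.47 - 2.68*m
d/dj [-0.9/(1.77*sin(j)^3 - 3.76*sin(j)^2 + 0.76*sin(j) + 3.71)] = (4.779*sin(j)^2 - 6.768*sin(j) + 0.684)*cos(j)/(1.77*sin(j)^3 - 3.76*sin(j)^2 + 0.76*sin(j) + 3.71)^2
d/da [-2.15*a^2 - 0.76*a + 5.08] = -4.3*a - 0.76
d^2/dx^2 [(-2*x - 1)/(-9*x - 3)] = 2/(3*x + 1)^3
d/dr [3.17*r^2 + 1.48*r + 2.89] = 6.34*r + 1.48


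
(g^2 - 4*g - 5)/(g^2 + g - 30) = (g + 1)/(g + 6)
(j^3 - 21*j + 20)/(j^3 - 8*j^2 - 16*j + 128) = (j^2 + 4*j - 5)/(j^2 - 4*j - 32)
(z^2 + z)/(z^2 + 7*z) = (z + 1)/(z + 7)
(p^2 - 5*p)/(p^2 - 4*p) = (p - 5)/(p - 4)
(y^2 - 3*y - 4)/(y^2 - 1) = (y - 4)/(y - 1)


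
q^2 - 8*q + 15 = (q - 5)*(q - 3)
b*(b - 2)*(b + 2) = b^3 - 4*b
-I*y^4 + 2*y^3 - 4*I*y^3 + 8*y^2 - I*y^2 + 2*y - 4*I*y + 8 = (y + 4)*(y - I)*(y + 2*I)*(-I*y + 1)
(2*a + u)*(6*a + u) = 12*a^2 + 8*a*u + u^2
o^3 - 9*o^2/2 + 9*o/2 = o*(o - 3)*(o - 3/2)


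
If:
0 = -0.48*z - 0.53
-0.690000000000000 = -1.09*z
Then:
No Solution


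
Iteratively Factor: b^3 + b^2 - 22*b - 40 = (b + 2)*(b^2 - b - 20) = (b - 5)*(b + 2)*(b + 4)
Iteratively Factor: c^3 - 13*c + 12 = (c - 1)*(c^2 + c - 12) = (c - 1)*(c + 4)*(c - 3)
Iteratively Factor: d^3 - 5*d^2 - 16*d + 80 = (d + 4)*(d^2 - 9*d + 20) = (d - 5)*(d + 4)*(d - 4)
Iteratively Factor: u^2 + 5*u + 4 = (u + 1)*(u + 4)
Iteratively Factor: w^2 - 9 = (w + 3)*(w - 3)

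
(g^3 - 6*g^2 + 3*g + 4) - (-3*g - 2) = g^3 - 6*g^2 + 6*g + 6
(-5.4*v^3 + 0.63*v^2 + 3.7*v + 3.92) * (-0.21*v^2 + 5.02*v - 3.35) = 1.134*v^5 - 27.2403*v^4 + 20.4756*v^3 + 15.6403*v^2 + 7.28339999999999*v - 13.132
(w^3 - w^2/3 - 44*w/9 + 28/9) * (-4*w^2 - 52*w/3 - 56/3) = -4*w^5 - 16*w^4 + 20*w^3/3 + 2120*w^2/27 + 112*w/3 - 1568/27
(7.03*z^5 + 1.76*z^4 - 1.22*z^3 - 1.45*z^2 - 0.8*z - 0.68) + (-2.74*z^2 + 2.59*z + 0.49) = 7.03*z^5 + 1.76*z^4 - 1.22*z^3 - 4.19*z^2 + 1.79*z - 0.19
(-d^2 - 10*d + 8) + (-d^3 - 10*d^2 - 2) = -d^3 - 11*d^2 - 10*d + 6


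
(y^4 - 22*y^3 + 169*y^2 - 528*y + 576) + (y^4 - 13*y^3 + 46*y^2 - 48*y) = 2*y^4 - 35*y^3 + 215*y^2 - 576*y + 576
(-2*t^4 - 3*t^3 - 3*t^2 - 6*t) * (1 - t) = 2*t^5 + t^4 + 3*t^2 - 6*t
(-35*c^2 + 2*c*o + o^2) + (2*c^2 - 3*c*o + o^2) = -33*c^2 - c*o + 2*o^2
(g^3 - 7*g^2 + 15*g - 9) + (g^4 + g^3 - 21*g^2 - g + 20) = g^4 + 2*g^3 - 28*g^2 + 14*g + 11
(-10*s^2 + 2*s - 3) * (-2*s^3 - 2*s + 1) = 20*s^5 - 4*s^4 + 26*s^3 - 14*s^2 + 8*s - 3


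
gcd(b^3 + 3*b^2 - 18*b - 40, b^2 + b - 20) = b^2 + b - 20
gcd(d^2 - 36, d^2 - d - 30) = d - 6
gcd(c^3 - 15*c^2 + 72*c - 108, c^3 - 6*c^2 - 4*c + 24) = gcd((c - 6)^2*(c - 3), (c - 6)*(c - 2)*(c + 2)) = c - 6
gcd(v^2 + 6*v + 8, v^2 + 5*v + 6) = v + 2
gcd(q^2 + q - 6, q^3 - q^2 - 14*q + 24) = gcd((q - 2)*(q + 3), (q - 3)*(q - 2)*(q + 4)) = q - 2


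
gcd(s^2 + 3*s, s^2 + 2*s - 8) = 1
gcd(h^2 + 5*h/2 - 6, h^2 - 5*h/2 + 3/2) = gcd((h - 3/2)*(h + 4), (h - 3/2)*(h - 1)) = h - 3/2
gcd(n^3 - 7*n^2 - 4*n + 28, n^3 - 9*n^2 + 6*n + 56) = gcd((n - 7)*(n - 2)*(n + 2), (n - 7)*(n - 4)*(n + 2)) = n^2 - 5*n - 14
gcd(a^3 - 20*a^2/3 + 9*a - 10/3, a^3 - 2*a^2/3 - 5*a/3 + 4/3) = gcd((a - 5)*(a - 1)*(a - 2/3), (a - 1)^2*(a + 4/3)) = a - 1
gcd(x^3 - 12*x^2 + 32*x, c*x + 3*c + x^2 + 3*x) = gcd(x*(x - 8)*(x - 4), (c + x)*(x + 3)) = 1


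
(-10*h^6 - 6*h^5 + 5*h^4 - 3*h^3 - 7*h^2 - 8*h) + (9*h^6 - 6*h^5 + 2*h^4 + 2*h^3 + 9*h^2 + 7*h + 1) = -h^6 - 12*h^5 + 7*h^4 - h^3 + 2*h^2 - h + 1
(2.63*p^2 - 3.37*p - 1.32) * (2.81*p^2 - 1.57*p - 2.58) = 7.3903*p^4 - 13.5988*p^3 - 5.2037*p^2 + 10.767*p + 3.4056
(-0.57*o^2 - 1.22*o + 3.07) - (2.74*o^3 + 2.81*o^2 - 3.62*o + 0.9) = -2.74*o^3 - 3.38*o^2 + 2.4*o + 2.17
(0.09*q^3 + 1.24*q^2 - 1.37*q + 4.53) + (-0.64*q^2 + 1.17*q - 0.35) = 0.09*q^3 + 0.6*q^2 - 0.2*q + 4.18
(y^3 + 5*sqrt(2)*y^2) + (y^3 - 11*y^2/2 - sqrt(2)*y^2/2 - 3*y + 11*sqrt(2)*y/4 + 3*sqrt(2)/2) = 2*y^3 - 11*y^2/2 + 9*sqrt(2)*y^2/2 - 3*y + 11*sqrt(2)*y/4 + 3*sqrt(2)/2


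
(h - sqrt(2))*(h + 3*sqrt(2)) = h^2 + 2*sqrt(2)*h - 6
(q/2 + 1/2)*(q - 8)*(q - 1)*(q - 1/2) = q^4/2 - 17*q^3/4 + 3*q^2/2 + 17*q/4 - 2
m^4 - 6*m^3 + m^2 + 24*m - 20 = (m - 5)*(m - 2)*(m - 1)*(m + 2)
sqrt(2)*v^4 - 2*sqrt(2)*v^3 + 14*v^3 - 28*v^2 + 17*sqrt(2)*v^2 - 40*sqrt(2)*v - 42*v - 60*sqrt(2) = (v - 3)*(v + 2*sqrt(2))*(v + 5*sqrt(2))*(sqrt(2)*v + sqrt(2))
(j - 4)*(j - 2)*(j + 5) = j^3 - j^2 - 22*j + 40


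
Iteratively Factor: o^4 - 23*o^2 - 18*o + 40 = (o + 4)*(o^3 - 4*o^2 - 7*o + 10) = (o - 5)*(o + 4)*(o^2 + o - 2) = (o - 5)*(o + 2)*(o + 4)*(o - 1)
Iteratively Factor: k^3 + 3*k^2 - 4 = (k + 2)*(k^2 + k - 2) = (k + 2)^2*(k - 1)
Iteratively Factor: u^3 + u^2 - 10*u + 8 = (u - 2)*(u^2 + 3*u - 4) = (u - 2)*(u - 1)*(u + 4)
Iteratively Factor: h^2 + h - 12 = (h - 3)*(h + 4)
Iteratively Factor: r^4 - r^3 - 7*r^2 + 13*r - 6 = (r + 3)*(r^3 - 4*r^2 + 5*r - 2) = (r - 1)*(r + 3)*(r^2 - 3*r + 2) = (r - 2)*(r - 1)*(r + 3)*(r - 1)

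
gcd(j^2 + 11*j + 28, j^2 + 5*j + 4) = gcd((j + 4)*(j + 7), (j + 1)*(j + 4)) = j + 4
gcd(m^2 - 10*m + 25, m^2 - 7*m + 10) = m - 5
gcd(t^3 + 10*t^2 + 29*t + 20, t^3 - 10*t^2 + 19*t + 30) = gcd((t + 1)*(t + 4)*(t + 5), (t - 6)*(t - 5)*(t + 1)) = t + 1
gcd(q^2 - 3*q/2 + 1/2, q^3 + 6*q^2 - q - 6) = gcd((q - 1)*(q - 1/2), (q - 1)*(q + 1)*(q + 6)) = q - 1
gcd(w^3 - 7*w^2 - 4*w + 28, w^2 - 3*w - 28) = w - 7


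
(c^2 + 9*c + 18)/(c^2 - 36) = (c + 3)/(c - 6)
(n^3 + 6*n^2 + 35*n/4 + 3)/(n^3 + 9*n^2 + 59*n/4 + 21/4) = (n + 4)/(n + 7)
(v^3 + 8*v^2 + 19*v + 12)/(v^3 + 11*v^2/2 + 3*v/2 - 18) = 2*(v + 1)/(2*v - 3)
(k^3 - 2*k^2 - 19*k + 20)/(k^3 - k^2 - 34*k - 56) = (k^2 - 6*k + 5)/(k^2 - 5*k - 14)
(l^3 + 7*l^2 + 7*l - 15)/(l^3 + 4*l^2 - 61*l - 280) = (l^2 + 2*l - 3)/(l^2 - l - 56)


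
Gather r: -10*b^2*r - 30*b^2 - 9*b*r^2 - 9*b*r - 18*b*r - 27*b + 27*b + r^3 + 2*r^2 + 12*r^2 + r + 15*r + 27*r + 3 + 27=-30*b^2 + r^3 + r^2*(14 - 9*b) + r*(-10*b^2 - 27*b + 43) + 30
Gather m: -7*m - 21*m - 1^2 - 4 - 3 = -28*m - 8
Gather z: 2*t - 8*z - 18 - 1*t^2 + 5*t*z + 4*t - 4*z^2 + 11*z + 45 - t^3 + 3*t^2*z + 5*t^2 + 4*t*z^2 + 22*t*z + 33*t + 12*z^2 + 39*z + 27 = -t^3 + 4*t^2 + 39*t + z^2*(4*t + 8) + z*(3*t^2 + 27*t + 42) + 54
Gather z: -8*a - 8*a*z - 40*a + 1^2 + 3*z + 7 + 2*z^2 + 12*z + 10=-48*a + 2*z^2 + z*(15 - 8*a) + 18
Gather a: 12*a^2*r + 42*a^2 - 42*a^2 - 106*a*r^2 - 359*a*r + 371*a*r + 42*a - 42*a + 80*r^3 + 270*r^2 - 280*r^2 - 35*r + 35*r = 12*a^2*r + a*(-106*r^2 + 12*r) + 80*r^3 - 10*r^2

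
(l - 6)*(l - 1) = l^2 - 7*l + 6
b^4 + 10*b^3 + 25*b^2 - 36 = (b - 1)*(b + 2)*(b + 3)*(b + 6)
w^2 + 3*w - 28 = (w - 4)*(w + 7)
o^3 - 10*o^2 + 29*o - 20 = (o - 5)*(o - 4)*(o - 1)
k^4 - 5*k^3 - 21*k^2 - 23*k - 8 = (k - 8)*(k + 1)^3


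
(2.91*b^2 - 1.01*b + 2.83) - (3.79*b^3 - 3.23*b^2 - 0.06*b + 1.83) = -3.79*b^3 + 6.14*b^2 - 0.95*b + 1.0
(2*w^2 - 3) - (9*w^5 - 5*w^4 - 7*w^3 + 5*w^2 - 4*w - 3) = -9*w^5 + 5*w^4 + 7*w^3 - 3*w^2 + 4*w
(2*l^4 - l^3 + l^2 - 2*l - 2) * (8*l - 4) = 16*l^5 - 16*l^4 + 12*l^3 - 20*l^2 - 8*l + 8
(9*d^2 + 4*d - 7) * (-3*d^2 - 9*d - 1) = -27*d^4 - 93*d^3 - 24*d^2 + 59*d + 7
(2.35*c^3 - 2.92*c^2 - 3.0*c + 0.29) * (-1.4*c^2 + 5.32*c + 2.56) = -3.29*c^5 + 16.59*c^4 - 5.3184*c^3 - 23.8412*c^2 - 6.1372*c + 0.7424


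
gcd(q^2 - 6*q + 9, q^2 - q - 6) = q - 3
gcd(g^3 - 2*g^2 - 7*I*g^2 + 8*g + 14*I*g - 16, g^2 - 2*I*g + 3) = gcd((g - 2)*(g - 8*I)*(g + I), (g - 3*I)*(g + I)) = g + I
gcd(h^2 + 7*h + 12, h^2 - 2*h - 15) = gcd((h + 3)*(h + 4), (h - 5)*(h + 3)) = h + 3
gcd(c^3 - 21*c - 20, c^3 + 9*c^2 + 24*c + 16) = c^2 + 5*c + 4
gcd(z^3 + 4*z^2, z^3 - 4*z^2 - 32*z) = z^2 + 4*z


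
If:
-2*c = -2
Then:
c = 1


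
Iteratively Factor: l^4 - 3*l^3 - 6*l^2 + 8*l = (l - 1)*(l^3 - 2*l^2 - 8*l) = l*(l - 1)*(l^2 - 2*l - 8) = l*(l - 4)*(l - 1)*(l + 2)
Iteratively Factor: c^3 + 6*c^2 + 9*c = (c + 3)*(c^2 + 3*c) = (c + 3)^2*(c)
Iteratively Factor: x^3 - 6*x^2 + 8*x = (x - 4)*(x^2 - 2*x) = (x - 4)*(x - 2)*(x)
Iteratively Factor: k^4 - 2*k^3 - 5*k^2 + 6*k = (k - 1)*(k^3 - k^2 - 6*k) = (k - 1)*(k + 2)*(k^2 - 3*k) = (k - 3)*(k - 1)*(k + 2)*(k)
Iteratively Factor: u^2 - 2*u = (u)*(u - 2)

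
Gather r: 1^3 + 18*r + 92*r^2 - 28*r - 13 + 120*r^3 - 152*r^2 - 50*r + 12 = 120*r^3 - 60*r^2 - 60*r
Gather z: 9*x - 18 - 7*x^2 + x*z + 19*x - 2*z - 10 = -7*x^2 + 28*x + z*(x - 2) - 28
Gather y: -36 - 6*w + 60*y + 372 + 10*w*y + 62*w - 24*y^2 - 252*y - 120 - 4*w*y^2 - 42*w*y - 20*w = 36*w + y^2*(-4*w - 24) + y*(-32*w - 192) + 216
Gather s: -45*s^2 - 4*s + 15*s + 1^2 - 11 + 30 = -45*s^2 + 11*s + 20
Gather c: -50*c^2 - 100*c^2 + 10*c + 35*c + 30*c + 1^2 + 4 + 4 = -150*c^2 + 75*c + 9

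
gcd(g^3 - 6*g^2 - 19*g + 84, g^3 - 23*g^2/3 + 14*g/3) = g - 7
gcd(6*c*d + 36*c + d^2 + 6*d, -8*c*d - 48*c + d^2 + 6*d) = d + 6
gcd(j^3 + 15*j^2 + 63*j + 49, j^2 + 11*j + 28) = j + 7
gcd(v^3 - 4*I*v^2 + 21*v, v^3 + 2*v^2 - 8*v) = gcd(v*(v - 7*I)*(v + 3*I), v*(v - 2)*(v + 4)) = v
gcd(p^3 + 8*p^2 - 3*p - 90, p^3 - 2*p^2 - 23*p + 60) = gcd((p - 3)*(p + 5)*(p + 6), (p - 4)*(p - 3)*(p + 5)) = p^2 + 2*p - 15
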